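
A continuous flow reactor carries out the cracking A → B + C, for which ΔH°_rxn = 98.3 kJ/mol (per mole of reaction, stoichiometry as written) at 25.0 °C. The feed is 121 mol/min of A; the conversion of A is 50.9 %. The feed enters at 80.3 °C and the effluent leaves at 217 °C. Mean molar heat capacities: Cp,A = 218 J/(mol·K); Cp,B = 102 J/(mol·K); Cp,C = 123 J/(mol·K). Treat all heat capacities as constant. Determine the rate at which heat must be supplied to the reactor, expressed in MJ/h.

Q_in = 585 MJ/h

Extent of reaction ξ = 0.509 × 121 = 61.589 mol/min
Reaction term: ξ·ΔH°_rxn = 61.589 × 98.3 = 6054.2 kJ/min
Sensible, feed 80.3→25 °C: -1458.7 kJ/min
Outlet flows (mol/min): A 59.411, B 61.589, C 61.589
Sensible, products 25→217 °C: 5147.4 kJ/min
Q = ΔH = 9742.8 kJ/min = 162.38 kW
Heat supplied = 584.57 MJ/h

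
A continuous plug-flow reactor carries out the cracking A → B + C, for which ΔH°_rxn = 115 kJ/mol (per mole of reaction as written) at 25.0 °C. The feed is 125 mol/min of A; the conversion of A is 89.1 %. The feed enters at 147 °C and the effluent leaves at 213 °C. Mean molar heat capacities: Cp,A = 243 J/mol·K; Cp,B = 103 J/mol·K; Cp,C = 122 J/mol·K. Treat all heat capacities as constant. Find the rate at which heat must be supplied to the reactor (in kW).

Q_in = 241 kW

Extent of reaction ξ = 0.891 × 125 = 111.38 mol/min
Reaction term: ξ·ΔH°_rxn = 111.38 × 115 = 12808 kJ/min
Sensible, feed 147→25 °C: -3705.8 kJ/min
Outlet flows (mol/min): A 13.625, B 111.38, C 111.38
Sensible, products 25→213 °C: 5333.6 kJ/min
Q = ΔH = 14436 kJ/min = 240.6 kW
Heat supplied = 240.6 kW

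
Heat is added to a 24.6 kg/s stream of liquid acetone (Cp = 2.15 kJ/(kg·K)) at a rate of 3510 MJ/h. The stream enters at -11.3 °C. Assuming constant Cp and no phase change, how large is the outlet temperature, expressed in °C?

T_out = 7.13 °C

Q = 3510 MJ/h = 975 kJ/s
ΔT = Q/(ṁ·Cp) = 975/(24.6×2.15) = 18.434 K
T_out = -11.3 + 18.434 = 7.1345 °C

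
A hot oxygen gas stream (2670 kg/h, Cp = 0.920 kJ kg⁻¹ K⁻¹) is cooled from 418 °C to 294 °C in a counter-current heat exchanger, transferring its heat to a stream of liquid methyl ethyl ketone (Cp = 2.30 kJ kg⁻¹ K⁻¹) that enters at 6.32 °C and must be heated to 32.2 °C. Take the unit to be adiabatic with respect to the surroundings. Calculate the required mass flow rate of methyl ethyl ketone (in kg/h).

Heat released by hot stream: Q = 2670 × 0.920 × (418 − 294) = 304590 kJ/h
Energy balance on cold side (adiabatic exchanger): Q = ṁ_c·Cp_c·(T_c,out − T_c,in)
ṁ_c = 304590 / [2.30 × (32.2 − 6.32)] = 5117.2 kg/h

ṁ_c = 5120 kg/h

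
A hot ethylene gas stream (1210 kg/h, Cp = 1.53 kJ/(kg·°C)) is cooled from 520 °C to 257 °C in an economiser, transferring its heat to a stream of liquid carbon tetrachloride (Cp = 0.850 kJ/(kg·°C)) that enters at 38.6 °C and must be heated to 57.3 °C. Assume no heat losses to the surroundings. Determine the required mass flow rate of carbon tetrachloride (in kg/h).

Heat released by hot stream: Q = 1210 × 1.53 × (520 − 257) = 486890 kJ/h
Energy balance on cold side (adiabatic exchanger): Q = ṁ_c·Cp_c·(T_c,out − T_c,in)
ṁ_c = 486890 / [0.850 × (57.3 − 38.6)] = 30632 kg/h

ṁ_c = 30600 kg/h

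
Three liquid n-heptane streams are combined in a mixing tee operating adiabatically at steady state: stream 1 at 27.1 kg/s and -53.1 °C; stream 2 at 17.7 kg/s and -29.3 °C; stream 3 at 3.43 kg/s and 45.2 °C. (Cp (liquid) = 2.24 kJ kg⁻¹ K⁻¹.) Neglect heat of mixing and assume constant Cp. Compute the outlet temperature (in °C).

T_out = -37.4 °C

Energy balance with Q = 0: Σ ṁᵢCp,ᵢ(T_out − Tᵢ) = 0
Σ ṁᵢCp,ᵢTᵢ = 27.1×2.24×-53.1 + 17.7×2.24×-29.3 + 3.43×2.24×45.2 = -4037.8
Σ ṁᵢCp,ᵢ = 27.1×2.24 + 17.7×2.24 + 3.43×2.24 = 108.04
T_out = -4037.8 / 108.04 = -37.375 °C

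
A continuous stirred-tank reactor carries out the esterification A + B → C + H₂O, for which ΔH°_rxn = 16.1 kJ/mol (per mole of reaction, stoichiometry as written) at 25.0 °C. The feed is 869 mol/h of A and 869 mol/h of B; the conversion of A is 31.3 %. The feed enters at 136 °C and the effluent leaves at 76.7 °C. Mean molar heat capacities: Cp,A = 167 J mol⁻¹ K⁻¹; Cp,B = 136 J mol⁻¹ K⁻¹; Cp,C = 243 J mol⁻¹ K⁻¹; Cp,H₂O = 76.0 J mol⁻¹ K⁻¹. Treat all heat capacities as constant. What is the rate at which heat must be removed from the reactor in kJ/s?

Extent of reaction ξ = 0.313 × 869 = 272 mol/h
Reaction term: ξ·ΔH°_rxn = 272 × 16.1 = 4379.2 kJ/h
Sensible, feed 136→25 °C: -29227 kJ/h
Outlet flows (mol/h): A 597, B 597, C 272, H₂O 272
Sensible, products 25→76.7 °C: 13838 kJ/h
Q = ΔH = -11010 kJ/h = -3.0583 kW
Heat removed = 3.0583 kJ/s

Q_out = 3.06 kJ/s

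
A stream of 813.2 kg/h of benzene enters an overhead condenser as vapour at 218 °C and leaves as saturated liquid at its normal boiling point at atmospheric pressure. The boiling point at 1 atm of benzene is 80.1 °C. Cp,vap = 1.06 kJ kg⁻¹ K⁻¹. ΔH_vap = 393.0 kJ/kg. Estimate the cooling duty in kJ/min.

vapour 218→80.1 °C: -146.17 kJ/kg
condensation at 80.1 °C: -393 kJ/kg
Δh = -146.17 + -393 = -539.17 kJ/kg
Q = ṁ·Δh = 813.2 kg/h × -539.17 kJ/kg = -438460 kJ/h
|Q| = 121.79 kW = 7307.6 kJ/min

Q_c = 7310 kJ/min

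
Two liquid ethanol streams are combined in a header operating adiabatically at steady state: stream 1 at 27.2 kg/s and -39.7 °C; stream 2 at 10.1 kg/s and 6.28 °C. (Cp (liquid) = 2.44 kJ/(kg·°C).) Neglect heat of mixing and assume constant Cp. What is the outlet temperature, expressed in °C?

T_out = -27.2 °C

Adiabatic, steady state ⇒ Σ ṁᵢCp,ᵢ(T_out − Tᵢ) = 0
Σ ṁᵢCp,ᵢTᵢ = 27.2×2.44×-39.7 + 10.1×2.44×6.28 = -2480
Σ ṁᵢCp,ᵢ = 27.2×2.44 + 10.1×2.44 = 91.012
T_out = -2480 / 91.012 = -27.25 °C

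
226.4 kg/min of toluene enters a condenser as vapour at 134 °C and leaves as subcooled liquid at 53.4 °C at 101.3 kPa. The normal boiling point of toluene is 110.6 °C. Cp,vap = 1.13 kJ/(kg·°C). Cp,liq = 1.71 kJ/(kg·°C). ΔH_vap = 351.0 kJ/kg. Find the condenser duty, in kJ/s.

vapour 134→110.6 °C: -26.442 kJ/kg
condensation at 110.6 °C: -351 kJ/kg
liquid 110.6→53.4 °C: -97.812 kJ/kg
Δh = -26.442 + -351 + -97.812 = -475.25 kJ/kg
Q = ṁ·Δh = 226.4 kg/min × -475.25 kJ/kg = -107600 kJ/min
|Q| = 1793.3 kW

Q_c = 1790 kJ/s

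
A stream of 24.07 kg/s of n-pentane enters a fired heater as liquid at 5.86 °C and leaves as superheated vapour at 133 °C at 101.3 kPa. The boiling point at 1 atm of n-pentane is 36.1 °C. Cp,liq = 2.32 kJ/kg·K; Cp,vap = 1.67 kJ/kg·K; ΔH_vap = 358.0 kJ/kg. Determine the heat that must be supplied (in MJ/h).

Q = 51100 MJ/h

liquid 5.86→36.1 °C: 70.157 kJ/kg
vaporisation at 36.1 °C: 358 kJ/kg
vapour 36.1→133 °C: 161.82 kJ/kg
Δh = 70.157 + 358 + 161.82 = 589.98 kJ/kg
Q = ṁ·Δh = 24.07 kg/s × 589.98 kJ/kg = 14201 kJ/s
|Q| = 14201 kW = 51123 MJ/h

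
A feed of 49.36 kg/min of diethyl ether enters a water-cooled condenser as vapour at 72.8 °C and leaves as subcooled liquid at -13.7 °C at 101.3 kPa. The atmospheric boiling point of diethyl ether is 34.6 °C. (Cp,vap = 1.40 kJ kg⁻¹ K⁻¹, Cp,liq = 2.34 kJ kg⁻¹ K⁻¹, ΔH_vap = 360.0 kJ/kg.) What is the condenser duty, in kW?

vapour 72.8→34.6 °C: -53.48 kJ/kg
condensation at 34.6 °C: -360 kJ/kg
liquid 34.6→-13.7 °C: -113.02 kJ/kg
Δh = -53.48 + -360 + -113.02 = -526.5 kJ/kg
Q = ṁ·Δh = 49.36 kg/min × -526.5 kJ/kg = -25988 kJ/min
|Q| = 433.14 kW

Q_c = 433 kW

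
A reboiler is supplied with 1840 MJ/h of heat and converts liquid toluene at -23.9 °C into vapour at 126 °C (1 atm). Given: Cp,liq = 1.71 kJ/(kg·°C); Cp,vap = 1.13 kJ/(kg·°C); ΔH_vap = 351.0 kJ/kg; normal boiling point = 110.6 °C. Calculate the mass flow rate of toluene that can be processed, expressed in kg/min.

Δh = 1.71×(110.6−-23.9) + 351.0 + 1.13×(126−110.6) = 598.4 kJ/kg
Q = 1840 MJ/h = 511.11 kJ/s = 30667 kJ/min
ṁ = Q/Δh = 30667 / 598.4 = 51.248 kg/min

ṁ = 51.2 kg/min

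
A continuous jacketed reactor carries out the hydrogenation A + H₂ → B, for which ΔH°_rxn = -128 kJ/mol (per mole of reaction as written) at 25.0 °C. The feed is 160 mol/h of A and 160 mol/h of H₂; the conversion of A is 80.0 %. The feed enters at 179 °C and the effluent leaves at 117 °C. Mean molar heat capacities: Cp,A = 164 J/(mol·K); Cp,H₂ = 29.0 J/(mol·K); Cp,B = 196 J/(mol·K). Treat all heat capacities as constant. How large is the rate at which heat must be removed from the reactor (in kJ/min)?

Extent of reaction ξ = 0.800 × 160 = 128 mol/h
Reaction term: ξ·ΔH°_rxn = 128 × -128 = -16384 kJ/h
Sensible, feed 179→25 °C: -4755.5 kJ/h
Outlet flows (mol/h): A 32, H₂ 32, B 128
Sensible, products 25→117 °C: 2876.3 kJ/h
Q = ΔH = -18263 kJ/h = -5.0731 kW
Heat removed = 304.39 kJ/min

Q_out = 304 kJ/min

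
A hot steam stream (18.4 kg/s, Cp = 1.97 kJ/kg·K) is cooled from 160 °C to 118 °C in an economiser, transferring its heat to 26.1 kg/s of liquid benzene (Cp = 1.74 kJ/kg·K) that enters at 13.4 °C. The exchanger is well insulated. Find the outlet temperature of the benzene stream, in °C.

T_c,out = 46.9 °C

Heat released by hot stream: Q = 18.4 × 1.97 × (160 − 118) = 1522.4 kJ/s
Energy balance on cold side (adiabatic exchanger): Q = ṁ_c·Cp_c·(T_c,out − T_c,in)
T_c,out = 13.4 + 1522.4/(26.1 × 1.74) = 46.923 °C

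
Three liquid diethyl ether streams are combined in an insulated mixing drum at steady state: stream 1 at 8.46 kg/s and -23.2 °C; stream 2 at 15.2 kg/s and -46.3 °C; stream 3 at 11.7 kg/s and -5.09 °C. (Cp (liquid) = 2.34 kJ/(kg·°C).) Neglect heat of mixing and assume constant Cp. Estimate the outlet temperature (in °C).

Energy balance with Q = 0: Σ ṁᵢCp,ᵢ(T_out − Tᵢ) = 0
Σ ṁᵢCp,ᵢTᵢ = 8.46×2.34×-23.2 + 15.2×2.34×-46.3 + 11.7×2.34×-5.09 = -2245.4
Σ ṁᵢCp,ᵢ = 8.46×2.34 + 15.2×2.34 + 11.7×2.34 = 82.742
T_out = -2245.4 / 82.742 = -27.138 °C

T_out = -27.1 °C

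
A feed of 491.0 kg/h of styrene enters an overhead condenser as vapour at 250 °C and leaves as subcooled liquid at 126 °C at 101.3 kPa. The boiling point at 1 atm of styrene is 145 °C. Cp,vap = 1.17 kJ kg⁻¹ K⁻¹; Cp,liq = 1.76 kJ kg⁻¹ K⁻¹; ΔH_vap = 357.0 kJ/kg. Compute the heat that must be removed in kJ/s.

vapour 250→145 °C: -122.85 kJ/kg
condensation at 145 °C: -357 kJ/kg
liquid 145→126 °C: -33.44 kJ/kg
Δh = -122.85 + -357 + -33.44 = -513.29 kJ/kg
Q = ṁ·Δh = 491.0 kg/h × -513.29 kJ/kg = -252030 kJ/h
|Q| = 70.007 kW

Q_c = 70.0 kJ/s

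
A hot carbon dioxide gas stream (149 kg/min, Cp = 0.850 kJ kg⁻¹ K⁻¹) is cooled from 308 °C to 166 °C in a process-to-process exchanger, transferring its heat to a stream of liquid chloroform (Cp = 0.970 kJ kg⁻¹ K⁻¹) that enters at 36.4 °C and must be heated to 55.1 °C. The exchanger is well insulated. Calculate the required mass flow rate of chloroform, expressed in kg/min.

Heat released by hot stream: Q = 149 × 0.850 × (308 − 166) = 17984 kJ/min
Energy balance on cold side (adiabatic exchanger): Q = ṁ_c·Cp_c·(T_c,out − T_c,in)
ṁ_c = 17984 / [0.970 × (55.1 − 36.4)] = 991.47 kg/min

ṁ_c = 991 kg/min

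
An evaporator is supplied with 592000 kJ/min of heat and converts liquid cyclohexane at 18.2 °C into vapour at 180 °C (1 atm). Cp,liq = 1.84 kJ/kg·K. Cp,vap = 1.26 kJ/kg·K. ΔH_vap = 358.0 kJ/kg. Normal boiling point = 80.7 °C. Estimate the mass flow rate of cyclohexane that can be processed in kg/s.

Δh = 1.84×(80.7−18.2) + 358.0 + 1.26×(180−80.7) = 598.12 kJ/kg
Q = 592000 kJ/min = 9866.7 kJ/s = 9866.7 kJ/s
ṁ = Q/Δh = 9866.7 / 598.12 = 16.496 kg/s

ṁ = 16.5 kg/s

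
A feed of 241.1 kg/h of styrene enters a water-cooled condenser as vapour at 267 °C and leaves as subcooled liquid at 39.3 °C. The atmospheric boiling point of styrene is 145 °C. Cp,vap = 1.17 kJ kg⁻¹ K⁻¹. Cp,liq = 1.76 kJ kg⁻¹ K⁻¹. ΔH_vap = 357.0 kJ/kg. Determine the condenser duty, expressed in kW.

Q_c = 45.9 kW

vapour 267→145 °C: -142.74 kJ/kg
condensation at 145 °C: -357 kJ/kg
liquid 145→39.3 °C: -186.03 kJ/kg
Δh = -142.74 + -357 + -186.03 = -685.77 kJ/kg
Q = ṁ·Δh = 241.1 kg/h × -685.77 kJ/kg = -165340 kJ/h
|Q| = 45.928 kW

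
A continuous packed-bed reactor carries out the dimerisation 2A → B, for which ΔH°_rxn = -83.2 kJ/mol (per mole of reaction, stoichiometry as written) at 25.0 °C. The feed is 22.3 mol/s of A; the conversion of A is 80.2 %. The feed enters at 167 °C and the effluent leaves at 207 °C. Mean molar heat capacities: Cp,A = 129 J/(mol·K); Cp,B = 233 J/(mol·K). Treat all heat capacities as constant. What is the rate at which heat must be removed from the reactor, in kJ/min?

Extent of reaction ξ = 0.802 × 22.3 / 2 = 8.9423 mol/s
Reaction term: ξ·ΔH°_rxn = 8.9423 × -83.2 = -744 kJ/s
Sensible, feed 167→25 °C: -408.49 kJ/s
Outlet flows (mol/s): A 4.4154, B 8.9423
Sensible, products 25→207 °C: 482.87 kJ/s
Q = ΔH = -669.62 kJ/s = -669.62 kW
Heat removed = 40177 kJ/min

Q_out = 40200 kJ/min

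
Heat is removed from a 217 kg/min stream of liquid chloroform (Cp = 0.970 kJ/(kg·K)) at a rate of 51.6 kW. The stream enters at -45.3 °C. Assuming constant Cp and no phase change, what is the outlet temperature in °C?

Q = 51.6 kW = 3096 kJ/min
ΔT = Q/(ṁ·Cp) = 3096/(217×0.970) = 14.709 K
T_out = -45.3 − 14.709 = -60.009 °C

T_out = -60.0 °C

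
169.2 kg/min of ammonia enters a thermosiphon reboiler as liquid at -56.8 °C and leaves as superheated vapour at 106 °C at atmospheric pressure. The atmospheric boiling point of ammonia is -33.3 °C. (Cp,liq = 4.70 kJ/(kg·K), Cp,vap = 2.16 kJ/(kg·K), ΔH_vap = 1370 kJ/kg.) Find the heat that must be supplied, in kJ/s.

Q = 5020 kJ/s

liquid -56.8→-33.3 °C: 110.45 kJ/kg
vaporisation at -33.3 °C: 1370 kJ/kg
vapour -33.3→106 °C: 300.89 kJ/kg
Δh = 110.45 + 1370 + 300.89 = 1781.3 kJ/kg
Q = ṁ·Δh = 169.2 kg/min × 1781.3 kJ/kg = 301400 kJ/min
|Q| = 5023.4 kW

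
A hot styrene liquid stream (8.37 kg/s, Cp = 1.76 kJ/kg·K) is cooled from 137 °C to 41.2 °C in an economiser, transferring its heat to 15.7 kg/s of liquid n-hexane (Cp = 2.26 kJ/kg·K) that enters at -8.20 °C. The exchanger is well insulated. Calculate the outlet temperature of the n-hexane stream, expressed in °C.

T_c,out = 31.6 °C

Heat released by hot stream: Q = 8.37 × 1.76 × (137 − 41.2) = 1411.2 kJ/s
Energy balance on cold side (adiabatic exchanger): Q = ṁ_c·Cp_c·(T_c,out − T_c,in)
T_c,out = -8.20 + 1411.2/(15.7 × 2.26) = 31.574 °C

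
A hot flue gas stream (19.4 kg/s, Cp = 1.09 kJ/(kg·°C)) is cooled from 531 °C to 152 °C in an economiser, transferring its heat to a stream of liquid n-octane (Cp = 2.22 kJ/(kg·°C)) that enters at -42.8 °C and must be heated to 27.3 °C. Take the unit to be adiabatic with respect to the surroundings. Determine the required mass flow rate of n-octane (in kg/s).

Heat released by hot stream: Q = 19.4 × 1.09 × (531 − 152) = 8014.3 kJ/s
Energy balance on cold side (adiabatic exchanger): Q = ṁ_c·Cp_c·(T_c,out − T_c,in)
ṁ_c = 8014.3 / [2.22 × (27.3 − -42.8)] = 51.499 kg/s

ṁ_c = 51.5 kg/s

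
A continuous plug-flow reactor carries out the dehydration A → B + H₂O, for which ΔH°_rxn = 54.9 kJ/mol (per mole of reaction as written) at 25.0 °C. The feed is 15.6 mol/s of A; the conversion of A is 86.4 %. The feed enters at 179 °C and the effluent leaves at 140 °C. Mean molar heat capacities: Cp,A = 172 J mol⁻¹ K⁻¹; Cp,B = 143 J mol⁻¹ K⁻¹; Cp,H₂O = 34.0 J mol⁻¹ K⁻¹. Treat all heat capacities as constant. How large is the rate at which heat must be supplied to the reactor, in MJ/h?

Extent of reaction ξ = 0.864 × 15.6 = 13.478 mol/s
Reaction term: ξ·ΔH°_rxn = 13.478 × 54.9 = 739.96 kJ/s
Sensible, feed 179→25 °C: -413.21 kJ/s
Outlet flows (mol/s): A 2.1216, B 13.478, H₂O 13.478
Sensible, products 25→140 °C: 316.32 kJ/s
Q = ΔH = 643.07 kJ/s = 643.07 kW
Heat supplied = 2315 MJ/h

Q_in = 2320 MJ/h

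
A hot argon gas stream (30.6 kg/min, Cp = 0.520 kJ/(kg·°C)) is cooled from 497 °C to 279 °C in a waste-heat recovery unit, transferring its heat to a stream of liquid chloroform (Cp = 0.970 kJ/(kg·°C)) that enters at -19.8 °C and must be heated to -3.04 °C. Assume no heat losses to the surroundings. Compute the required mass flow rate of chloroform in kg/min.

Heat released by hot stream: Q = 30.6 × 0.520 × (497 − 279) = 3468.8 kJ/min
Energy balance on cold side (adiabatic exchanger): Q = ṁ_c·Cp_c·(T_c,out − T_c,in)
ṁ_c = 3468.8 / [0.970 × (-3.04 − -19.8)] = 213.37 kg/min

ṁ_c = 213 kg/min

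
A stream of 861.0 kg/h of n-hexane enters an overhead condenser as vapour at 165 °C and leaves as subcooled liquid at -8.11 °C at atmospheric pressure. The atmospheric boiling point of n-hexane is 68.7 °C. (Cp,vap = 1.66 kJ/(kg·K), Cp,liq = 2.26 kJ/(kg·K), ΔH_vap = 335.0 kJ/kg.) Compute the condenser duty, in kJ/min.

Q_c = 9590 kJ/min

vapour 165→68.7 °C: -159.86 kJ/kg
condensation at 68.7 °C: -335 kJ/kg
liquid 68.7→-8.11 °C: -173.59 kJ/kg
Δh = -159.86 + -335 + -173.59 = -668.45 kJ/kg
Q = ṁ·Δh = 861.0 kg/h × -668.45 kJ/kg = -575530 kJ/h
|Q| = 159.87 kW = 9592.2 kJ/min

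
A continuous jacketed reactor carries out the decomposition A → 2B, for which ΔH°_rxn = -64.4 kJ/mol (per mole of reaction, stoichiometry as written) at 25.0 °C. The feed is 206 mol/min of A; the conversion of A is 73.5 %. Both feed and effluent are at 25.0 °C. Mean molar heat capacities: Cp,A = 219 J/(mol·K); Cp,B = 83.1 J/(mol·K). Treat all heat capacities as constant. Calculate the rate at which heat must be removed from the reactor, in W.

Q_out = 163000 W

Extent of reaction ξ = 0.735 × 206 = 151.41 mol/min
Reaction term: ξ·ΔH°_rxn = 151.41 × -64.4 = -9750.8 kJ/min
Q = ΔH = -9750.8 kJ/min = -162.51 kW
Heat removed = 162510 W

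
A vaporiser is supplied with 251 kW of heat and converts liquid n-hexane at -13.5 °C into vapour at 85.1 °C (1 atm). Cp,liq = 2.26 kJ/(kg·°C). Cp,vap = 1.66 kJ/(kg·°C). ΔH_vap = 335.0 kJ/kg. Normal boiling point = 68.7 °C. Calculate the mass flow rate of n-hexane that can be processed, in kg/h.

Δh = 2.26×(68.7−-13.5) + 335.0 + 1.66×(85.1−68.7) = 548 kJ/kg
Q = 251 kW = 251 kJ/s = 903600 kJ/h
ṁ = Q/Δh = 903600 / 548 = 1648.9 kg/h

ṁ = 1650 kg/h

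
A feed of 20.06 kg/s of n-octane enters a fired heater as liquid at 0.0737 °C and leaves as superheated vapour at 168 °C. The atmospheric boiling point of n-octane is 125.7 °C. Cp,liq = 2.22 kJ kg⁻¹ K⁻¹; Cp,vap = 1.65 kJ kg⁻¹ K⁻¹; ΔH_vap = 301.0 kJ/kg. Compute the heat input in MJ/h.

Q = 46900 MJ/h

liquid 0.0737→125.7 °C: 278.89 kJ/kg
vaporisation at 125.7 °C: 301 kJ/kg
vapour 125.7→168 °C: 69.795 kJ/kg
Δh = 278.89 + 301 + 69.795 = 649.69 kJ/kg
Q = ṁ·Δh = 20.06 kg/s × 649.69 kJ/kg = 13033 kJ/s
|Q| = 13033 kW = 46918 MJ/h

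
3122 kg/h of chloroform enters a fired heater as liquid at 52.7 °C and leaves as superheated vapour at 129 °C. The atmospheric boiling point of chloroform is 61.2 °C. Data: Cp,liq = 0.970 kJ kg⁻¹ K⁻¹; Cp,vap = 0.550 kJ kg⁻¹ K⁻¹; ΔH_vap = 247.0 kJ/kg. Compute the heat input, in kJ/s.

liquid 52.7→61.2 °C: 8.245 kJ/kg
vaporisation at 61.2 °C: 247 kJ/kg
vapour 61.2→129 °C: 37.29 kJ/kg
Δh = 8.245 + 247 + 37.29 = 292.54 kJ/kg
Q = ṁ·Δh = 3122 kg/h × 292.54 kJ/kg = 913290 kJ/h
|Q| = 253.69 kW

Q = 254 kJ/s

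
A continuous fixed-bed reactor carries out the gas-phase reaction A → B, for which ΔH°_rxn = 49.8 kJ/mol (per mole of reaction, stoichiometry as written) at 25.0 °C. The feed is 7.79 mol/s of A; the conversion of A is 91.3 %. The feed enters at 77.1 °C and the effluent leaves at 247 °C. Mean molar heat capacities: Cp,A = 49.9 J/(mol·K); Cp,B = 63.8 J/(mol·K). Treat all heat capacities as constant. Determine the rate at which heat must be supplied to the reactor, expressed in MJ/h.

Q_in = 1590 MJ/h

Extent of reaction ξ = 0.913 × 7.79 = 7.1123 mol/s
Reaction term: ξ·ΔH°_rxn = 7.1123 × 49.8 = 354.19 kJ/s
Sensible, feed 77.1→25 °C: -20.252 kJ/s
Outlet flows (mol/s): A 0.67773, B 7.1123
Sensible, products 25→247 °C: 108.24 kJ/s
Q = ΔH = 442.18 kJ/s = 442.18 kW
Heat supplied = 1591.9 MJ/h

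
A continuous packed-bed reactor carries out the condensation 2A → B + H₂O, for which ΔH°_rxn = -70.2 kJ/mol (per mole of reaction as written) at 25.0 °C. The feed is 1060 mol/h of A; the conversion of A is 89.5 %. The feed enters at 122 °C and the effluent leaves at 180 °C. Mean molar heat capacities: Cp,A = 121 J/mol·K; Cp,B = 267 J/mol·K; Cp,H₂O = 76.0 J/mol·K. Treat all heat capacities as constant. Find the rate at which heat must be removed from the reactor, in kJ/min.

Q_out = 307 kJ/min

Extent of reaction ξ = 0.895 × 1060 / 2 = 474.35 mol/h
Reaction term: ξ·ΔH°_rxn = 474.35 × -70.2 = -33299 kJ/h
Sensible, feed 122→25 °C: -12441 kJ/h
Outlet flows (mol/h): A 111.3, B 474.35, H₂O 474.35
Sensible, products 25→180 °C: 27306 kJ/h
Q = ΔH = -18434 kJ/h = -5.1207 kW
Heat removed = 307.24 kJ/min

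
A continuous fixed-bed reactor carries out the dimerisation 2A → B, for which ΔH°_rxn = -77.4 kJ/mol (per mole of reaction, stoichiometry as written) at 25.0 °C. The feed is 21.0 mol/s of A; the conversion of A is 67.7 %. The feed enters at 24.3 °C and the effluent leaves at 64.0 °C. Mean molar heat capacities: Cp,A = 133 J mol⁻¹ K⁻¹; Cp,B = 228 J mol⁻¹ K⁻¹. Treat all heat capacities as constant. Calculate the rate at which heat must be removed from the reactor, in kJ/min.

Q_out = 27000 kJ/min

Extent of reaction ξ = 0.677 × 21.0 / 2 = 7.1085 mol/s
Reaction term: ξ·ΔH°_rxn = 7.1085 × -77.4 = -550.2 kJ/s
Sensible, feed 24.3→25 °C: 1.9551 kJ/s
Outlet flows (mol/s): A 6.783, B 7.1085
Sensible, products 25→64.0 °C: 98.392 kJ/s
Q = ΔH = -449.85 kJ/s = -449.85 kW
Heat removed = 26991 kJ/min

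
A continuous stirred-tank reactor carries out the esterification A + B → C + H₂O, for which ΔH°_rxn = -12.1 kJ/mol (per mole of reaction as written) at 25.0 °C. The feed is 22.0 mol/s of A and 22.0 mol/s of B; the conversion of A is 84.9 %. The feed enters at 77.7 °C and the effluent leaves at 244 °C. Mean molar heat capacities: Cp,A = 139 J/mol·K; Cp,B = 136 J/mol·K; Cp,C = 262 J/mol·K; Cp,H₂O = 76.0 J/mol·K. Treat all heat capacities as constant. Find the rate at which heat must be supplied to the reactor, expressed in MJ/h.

Q_in = 3740 MJ/h

Extent of reaction ξ = 0.849 × 22.0 = 18.678 mol/s
Reaction term: ξ·ΔH°_rxn = 18.678 × -12.1 = -226 kJ/s
Sensible, feed 77.7→25 °C: -318.83 kJ/s
Outlet flows (mol/s): A 3.322, B 3.322, C 18.678, H₂O 18.678
Sensible, products 25→244 °C: 1582.7 kJ/s
Q = ΔH = 1037.8 kJ/s = 1037.8 kW
Heat supplied = 3736.1 MJ/h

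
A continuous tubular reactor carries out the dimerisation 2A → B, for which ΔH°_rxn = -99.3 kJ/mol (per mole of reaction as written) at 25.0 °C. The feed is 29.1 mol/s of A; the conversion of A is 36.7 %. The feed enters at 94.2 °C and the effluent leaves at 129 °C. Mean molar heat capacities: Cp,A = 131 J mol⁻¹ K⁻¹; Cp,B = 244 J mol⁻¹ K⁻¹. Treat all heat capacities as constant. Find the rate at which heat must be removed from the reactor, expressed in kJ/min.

Q_out = 24500 kJ/min

Extent of reaction ξ = 0.367 × 29.1 / 2 = 5.3399 mol/s
Reaction term: ξ·ΔH°_rxn = 5.3399 × -99.3 = -530.25 kJ/s
Sensible, feed 94.2→25 °C: -263.8 kJ/s
Outlet flows (mol/s): A 18.42, B 5.3399
Sensible, products 25→129 °C: 386.46 kJ/s
Q = ΔH = -407.58 kJ/s = -407.58 kW
Heat removed = 24455 kJ/min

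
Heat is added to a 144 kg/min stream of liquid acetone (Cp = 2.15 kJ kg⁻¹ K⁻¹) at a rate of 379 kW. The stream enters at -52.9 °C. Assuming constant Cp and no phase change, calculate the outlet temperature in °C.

Q = 379 kW = 22740 kJ/min
ΔT = Q/(ṁ·Cp) = 22740/(144×2.15) = 73.45 K
T_out = -52.9 + 73.45 = 20.55 °C

T_out = 20.5 °C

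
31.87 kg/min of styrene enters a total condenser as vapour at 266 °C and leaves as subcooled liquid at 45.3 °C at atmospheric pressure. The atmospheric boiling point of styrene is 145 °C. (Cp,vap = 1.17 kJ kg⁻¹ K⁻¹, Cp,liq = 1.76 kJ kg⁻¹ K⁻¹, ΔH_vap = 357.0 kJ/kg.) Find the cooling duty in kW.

vapour 266→145 °C: -141.57 kJ/kg
condensation at 145 °C: -357 kJ/kg
liquid 145→45.3 °C: -175.47 kJ/kg
Δh = -141.57 + -357 + -175.47 = -674.04 kJ/kg
Q = ṁ·Δh = 31.87 kg/min × -674.04 kJ/kg = -21482 kJ/min
|Q| = 358.03 kW

Q_c = 358 kW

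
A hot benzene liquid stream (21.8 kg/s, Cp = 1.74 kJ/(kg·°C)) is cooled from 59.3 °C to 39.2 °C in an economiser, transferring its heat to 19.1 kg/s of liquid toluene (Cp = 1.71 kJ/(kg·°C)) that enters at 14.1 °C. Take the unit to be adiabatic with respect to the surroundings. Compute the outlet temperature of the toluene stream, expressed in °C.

T_c,out = 37.4 °C

Heat released by hot stream: Q = 21.8 × 1.74 × (59.3 − 39.2) = 762.43 kJ/s
Energy balance on cold side (adiabatic exchanger): Q = ṁ_c·Cp_c·(T_c,out − T_c,in)
T_c,out = 14.1 + 762.43/(19.1 × 1.71) = 37.444 °C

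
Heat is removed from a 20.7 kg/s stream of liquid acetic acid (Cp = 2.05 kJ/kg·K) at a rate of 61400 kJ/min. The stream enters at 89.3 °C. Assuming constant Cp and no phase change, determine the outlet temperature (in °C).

Q = 61400 kJ/min = 1023.3 kJ/s
ΔT = Q/(ṁ·Cp) = 1023.3/(20.7×2.05) = 24.115 K
T_out = 89.3 − 24.115 = 65.185 °C

T_out = 65.2 °C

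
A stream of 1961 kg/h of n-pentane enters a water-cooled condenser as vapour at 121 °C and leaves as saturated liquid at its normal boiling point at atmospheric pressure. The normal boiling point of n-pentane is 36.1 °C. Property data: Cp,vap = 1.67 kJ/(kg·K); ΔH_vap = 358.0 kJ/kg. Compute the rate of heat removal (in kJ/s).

Q_c = 272 kJ/s

vapour 121→36.1 °C: -141.78 kJ/kg
condensation at 36.1 °C: -358 kJ/kg
Δh = -141.78 + -358 = -499.78 kJ/kg
Q = ṁ·Δh = 1961 kg/h × -499.78 kJ/kg = -980070 kJ/h
|Q| = 272.24 kW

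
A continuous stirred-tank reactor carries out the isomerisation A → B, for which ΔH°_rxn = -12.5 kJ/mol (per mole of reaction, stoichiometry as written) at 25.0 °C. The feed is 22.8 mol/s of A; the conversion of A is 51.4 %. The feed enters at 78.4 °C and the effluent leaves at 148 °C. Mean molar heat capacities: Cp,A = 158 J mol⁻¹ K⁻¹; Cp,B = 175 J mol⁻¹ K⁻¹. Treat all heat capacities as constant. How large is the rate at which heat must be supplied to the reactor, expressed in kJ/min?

Q_in = 7720 kJ/min

Extent of reaction ξ = 0.514 × 22.8 = 11.719 mol/s
Reaction term: ξ·ΔH°_rxn = 11.719 × -12.5 = -146.49 kJ/s
Sensible, feed 78.4→25 °C: -192.37 kJ/s
Outlet flows (mol/s): A 11.081, B 11.719
Sensible, products 25→148 °C: 467.6 kJ/s
Q = ΔH = 128.74 kJ/s = 128.74 kW
Heat supplied = 7724.5 kJ/min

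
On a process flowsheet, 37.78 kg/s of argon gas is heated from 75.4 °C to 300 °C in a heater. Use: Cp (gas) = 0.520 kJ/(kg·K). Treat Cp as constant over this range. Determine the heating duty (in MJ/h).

Q = 15900 MJ/h

Q = ṁ·Cp·ΔT = 37.78 × 0.520 × (300 − 75.4) = 4412.4 kJ/s
Heating duty = 15885 MJ/h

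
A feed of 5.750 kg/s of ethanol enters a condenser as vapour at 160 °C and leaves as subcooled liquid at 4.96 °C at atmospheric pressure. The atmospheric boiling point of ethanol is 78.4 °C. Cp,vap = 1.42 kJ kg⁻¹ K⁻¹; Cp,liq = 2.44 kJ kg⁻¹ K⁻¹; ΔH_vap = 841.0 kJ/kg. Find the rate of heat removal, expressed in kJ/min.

vapour 160→78.4 °C: -115.87 kJ/kg
condensation at 78.4 °C: -841 kJ/kg
liquid 78.4→4.96 °C: -179.19 kJ/kg
Δh = -115.87 + -841 + -179.19 = -1136.1 kJ/kg
Q = ṁ·Δh = 5.750 kg/s × -1136.1 kJ/kg = -6532.4 kJ/s
|Q| = 6532.4 kW = 391940 kJ/min

Q_c = 392000 kJ/min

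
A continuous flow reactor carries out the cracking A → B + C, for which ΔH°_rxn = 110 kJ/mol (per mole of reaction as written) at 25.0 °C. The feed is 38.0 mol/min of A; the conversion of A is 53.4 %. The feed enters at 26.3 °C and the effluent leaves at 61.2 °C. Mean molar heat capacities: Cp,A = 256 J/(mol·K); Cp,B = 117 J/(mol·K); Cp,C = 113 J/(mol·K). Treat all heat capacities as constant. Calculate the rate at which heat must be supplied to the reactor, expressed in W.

Extent of reaction ξ = 0.534 × 38.0 = 20.292 mol/min
Reaction term: ξ·ΔH°_rxn = 20.292 × 110 = 2232.1 kJ/min
Sensible, feed 26.3→25 °C: -12.646 kJ/min
Outlet flows (mol/min): A 17.708, B 20.292, C 20.292
Sensible, products 25→61.2 °C: 333.05 kJ/min
Q = ΔH = 2552.5 kJ/min = 42.542 kW
Heat supplied = 42542 W

Q_in = 42500 W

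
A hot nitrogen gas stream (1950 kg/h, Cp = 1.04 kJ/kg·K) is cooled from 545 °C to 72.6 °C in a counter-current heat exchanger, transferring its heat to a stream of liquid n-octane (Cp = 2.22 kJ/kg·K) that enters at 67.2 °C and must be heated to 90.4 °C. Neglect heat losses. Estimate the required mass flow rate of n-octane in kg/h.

Heat released by hot stream: Q = 1950 × 1.04 × (545 − 72.6) = 958030 kJ/h
Energy balance on cold side (adiabatic exchanger): Q = ṁ_c·Cp_c·(T_c,out − T_c,in)
ṁ_c = 958030 / [2.22 × (90.4 − 67.2)] = 18601 kg/h

ṁ_c = 18600 kg/h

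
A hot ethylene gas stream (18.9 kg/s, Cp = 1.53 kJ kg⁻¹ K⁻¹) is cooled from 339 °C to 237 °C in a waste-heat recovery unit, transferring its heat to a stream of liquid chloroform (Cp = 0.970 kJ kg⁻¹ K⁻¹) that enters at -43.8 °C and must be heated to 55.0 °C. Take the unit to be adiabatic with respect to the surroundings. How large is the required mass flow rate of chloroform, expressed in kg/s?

Heat released by hot stream: Q = 18.9 × 1.53 × (339 − 237) = 2949.5 kJ/s
Energy balance on cold side (adiabatic exchanger): Q = ṁ_c·Cp_c·(T_c,out − T_c,in)
ṁ_c = 2949.5 / [0.970 × (55.0 − -43.8)] = 30.777 kg/s

ṁ_c = 30.8 kg/s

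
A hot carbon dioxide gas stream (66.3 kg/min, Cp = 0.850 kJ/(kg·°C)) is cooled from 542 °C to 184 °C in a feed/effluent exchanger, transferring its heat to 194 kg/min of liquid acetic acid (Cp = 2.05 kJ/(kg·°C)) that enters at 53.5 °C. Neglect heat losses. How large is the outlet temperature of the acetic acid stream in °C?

Heat released by hot stream: Q = 66.3 × 0.850 × (542 − 184) = 20175 kJ/min
Energy balance on cold side (adiabatic exchanger): Q = ṁ_c·Cp_c·(T_c,out − T_c,in)
T_c,out = 53.5 + 20175/(194 × 2.05) = 104.23 °C

T_c,out = 104 °C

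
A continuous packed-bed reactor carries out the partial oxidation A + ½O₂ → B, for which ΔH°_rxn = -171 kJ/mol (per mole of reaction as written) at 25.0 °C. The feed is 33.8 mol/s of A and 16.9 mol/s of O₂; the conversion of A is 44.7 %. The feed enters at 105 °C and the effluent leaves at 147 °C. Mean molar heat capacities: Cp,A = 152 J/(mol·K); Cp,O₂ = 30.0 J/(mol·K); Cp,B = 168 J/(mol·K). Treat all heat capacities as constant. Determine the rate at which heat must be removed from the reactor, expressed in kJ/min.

Q_out = 141000 kJ/min

Extent of reaction ξ = 0.447 × 33.8 = 15.109 mol/s
Reaction term: ξ·ΔH°_rxn = 15.109 × -171 = -2583.6 kJ/s
Sensible, feed 105→25 °C: -451.57 kJ/s
Outlet flows (mol/s): A 18.691, O₂ 9.3457, B 15.109
Sensible, products 25→147 °C: 690.48 kJ/s
Q = ΔH = -2344.7 kJ/s = -2344.7 kW
Heat removed = 140680 kJ/min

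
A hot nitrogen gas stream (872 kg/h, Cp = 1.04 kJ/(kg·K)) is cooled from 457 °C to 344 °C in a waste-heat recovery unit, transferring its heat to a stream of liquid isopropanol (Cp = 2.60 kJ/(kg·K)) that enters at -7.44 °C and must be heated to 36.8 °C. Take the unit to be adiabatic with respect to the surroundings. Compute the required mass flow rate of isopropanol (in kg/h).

ṁ_c = 891 kg/h

Heat released by hot stream: Q = 872 × 1.04 × (457 − 344) = 102480 kJ/h
Energy balance on cold side (adiabatic exchanger): Q = ṁ_c·Cp_c·(T_c,out − T_c,in)
ṁ_c = 102480 / [2.60 × (36.8 − -7.44)] = 890.92 kg/h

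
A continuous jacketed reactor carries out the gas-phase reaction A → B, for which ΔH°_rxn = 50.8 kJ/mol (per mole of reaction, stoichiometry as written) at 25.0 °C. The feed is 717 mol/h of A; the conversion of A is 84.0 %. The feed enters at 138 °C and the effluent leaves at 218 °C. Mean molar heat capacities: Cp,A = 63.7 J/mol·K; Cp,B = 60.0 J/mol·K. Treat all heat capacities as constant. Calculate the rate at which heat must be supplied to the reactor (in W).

Extent of reaction ξ = 0.840 × 717 = 602.28 mol/h
Reaction term: ξ·ΔH°_rxn = 602.28 × 50.8 = 30596 kJ/h
Sensible, feed 138→25 °C: -5161 kJ/h
Outlet flows (mol/h): A 114.72, B 602.28
Sensible, products 25→218 °C: 8384.8 kJ/h
Q = ΔH = 33820 kJ/h = 9.3943 kW
Heat supplied = 9394.3 W

Q_in = 9390 W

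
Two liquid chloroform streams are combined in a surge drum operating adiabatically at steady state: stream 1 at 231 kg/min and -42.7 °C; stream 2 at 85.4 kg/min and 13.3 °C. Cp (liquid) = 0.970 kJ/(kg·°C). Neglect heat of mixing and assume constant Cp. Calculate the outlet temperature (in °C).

T_out = -27.6 °C

No heat crosses the boundary, so H_out = H_in.
Σ ṁᵢCp,ᵢTᵢ = 231×0.970×-42.7 + 85.4×0.970×13.3 = -8466
Σ ṁᵢCp,ᵢ = 231×0.970 + 85.4×0.970 = 306.91
T_out = -8466 / 306.91 = -27.585 °C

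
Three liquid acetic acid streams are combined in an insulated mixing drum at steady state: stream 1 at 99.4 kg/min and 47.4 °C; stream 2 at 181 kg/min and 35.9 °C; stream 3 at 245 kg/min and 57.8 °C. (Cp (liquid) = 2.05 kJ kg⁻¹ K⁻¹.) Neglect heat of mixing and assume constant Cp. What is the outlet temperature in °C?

Adiabatic, steady state ⇒ Σ ṁᵢCp,ᵢ(T_out − Tᵢ) = 0
T_out = Σ ṁᵢCp,ᵢTᵢ / Σ ṁᵢCp,ᵢ
      = 52009 / 1077.1 = 48.288 °C

T_out = 48.3 °C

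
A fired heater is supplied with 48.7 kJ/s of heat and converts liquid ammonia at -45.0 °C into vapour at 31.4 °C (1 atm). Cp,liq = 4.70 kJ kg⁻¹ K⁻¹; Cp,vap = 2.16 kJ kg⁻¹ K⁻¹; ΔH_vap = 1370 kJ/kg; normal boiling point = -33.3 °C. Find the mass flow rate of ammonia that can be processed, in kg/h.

ṁ = 112 kg/h

Δh = 4.70×(-33.3−-45.0) + 1370 + 2.16×(31.4−-33.3) = 1564.7 kJ/kg
Q = 48.7 kJ/s = 48.7 kJ/s = 175320 kJ/h
ṁ = Q/Δh = 175320 / 1564.7 = 112.04 kg/h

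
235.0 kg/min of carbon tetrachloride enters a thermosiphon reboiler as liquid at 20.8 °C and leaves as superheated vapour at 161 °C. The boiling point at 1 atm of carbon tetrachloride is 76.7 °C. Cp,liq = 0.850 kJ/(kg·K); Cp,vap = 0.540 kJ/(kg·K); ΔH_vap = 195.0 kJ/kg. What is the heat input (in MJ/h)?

liquid 20.8→76.7 °C: 47.515 kJ/kg
vaporisation at 76.7 °C: 195 kJ/kg
vapour 76.7→161 °C: 45.522 kJ/kg
Δh = 47.515 + 195 + 45.522 = 288.04 kJ/kg
Q = ṁ·Δh = 235.0 kg/min × 288.04 kJ/kg = 67689 kJ/min
|Q| = 1128.1 kW = 4061.3 MJ/h

Q = 4060 MJ/h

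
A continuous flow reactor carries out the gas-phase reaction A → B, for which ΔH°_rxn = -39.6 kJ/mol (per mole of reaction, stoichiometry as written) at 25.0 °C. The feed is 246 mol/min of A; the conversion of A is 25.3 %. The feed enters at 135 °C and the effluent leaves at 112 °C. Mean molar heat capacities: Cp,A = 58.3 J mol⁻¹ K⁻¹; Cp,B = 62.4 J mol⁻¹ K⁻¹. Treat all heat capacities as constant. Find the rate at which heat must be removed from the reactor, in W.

Extent of reaction ξ = 0.253 × 246 = 62.238 mol/min
Reaction term: ξ·ΔH°_rxn = 62.238 × -39.6 = -2464.6 kJ/min
Sensible, feed 135→25 °C: -1577.6 kJ/min
Outlet flows (mol/min): A 183.76, B 62.238
Sensible, products 25→112 °C: 1269.9 kJ/min
Q = ΔH = -2772.3 kJ/min = -46.205 kW
Heat removed = 46205 W

Q_out = 46200 W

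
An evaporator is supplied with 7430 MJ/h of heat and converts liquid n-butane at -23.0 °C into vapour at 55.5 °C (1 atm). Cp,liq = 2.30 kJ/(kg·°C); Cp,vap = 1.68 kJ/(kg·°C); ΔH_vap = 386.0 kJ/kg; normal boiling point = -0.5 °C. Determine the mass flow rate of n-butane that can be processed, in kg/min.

ṁ = 233 kg/min

Δh = 2.30×(-0.5−-23.0) + 386.0 + 1.68×(55.5−-0.5) = 531.83 kJ/kg
Q = 7430 MJ/h = 2063.9 kJ/s = 123830 kJ/min
ṁ = Q/Δh = 123830 / 531.83 = 232.84 kg/min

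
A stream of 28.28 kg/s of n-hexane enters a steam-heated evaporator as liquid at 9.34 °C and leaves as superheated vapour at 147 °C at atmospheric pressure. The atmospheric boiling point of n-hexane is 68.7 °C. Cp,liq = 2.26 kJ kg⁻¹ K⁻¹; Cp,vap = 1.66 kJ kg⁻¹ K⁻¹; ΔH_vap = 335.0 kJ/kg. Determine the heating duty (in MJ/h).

liquid 9.34→68.7 °C: 134.15 kJ/kg
vaporisation at 68.7 °C: 335 kJ/kg
vapour 68.7→147 °C: 129.98 kJ/kg
Δh = 134.15 + 335 + 129.98 = 599.13 kJ/kg
Q = ṁ·Δh = 28.28 kg/s × 599.13 kJ/kg = 16943 kJ/s
|Q| = 16943 kW = 60996 MJ/h

Q = 61000 MJ/h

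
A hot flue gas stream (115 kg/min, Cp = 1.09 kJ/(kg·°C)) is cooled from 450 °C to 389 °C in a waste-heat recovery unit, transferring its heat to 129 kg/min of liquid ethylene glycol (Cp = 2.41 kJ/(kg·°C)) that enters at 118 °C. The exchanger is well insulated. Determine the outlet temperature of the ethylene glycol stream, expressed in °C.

Heat released by hot stream: Q = 115 × 1.09 × (450 − 389) = 7646.4 kJ/min
Energy balance on cold side (adiabatic exchanger): Q = ṁ_c·Cp_c·(T_c,out − T_c,in)
T_c,out = 118 + 7646.4/(129 × 2.41) = 142.6 °C

T_c,out = 143 °C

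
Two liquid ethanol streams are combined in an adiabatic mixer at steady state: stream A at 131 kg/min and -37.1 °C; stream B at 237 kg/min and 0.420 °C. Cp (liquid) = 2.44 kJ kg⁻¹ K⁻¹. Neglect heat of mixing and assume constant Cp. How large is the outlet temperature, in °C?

No heat crosses the boundary, so H_out = H_in.
T_out = Σ ṁᵢCp,ᵢTᵢ / Σ ṁᵢCp,ᵢ
      = -11616 / 897.92 = -12.936 °C

T_out = -12.9 °C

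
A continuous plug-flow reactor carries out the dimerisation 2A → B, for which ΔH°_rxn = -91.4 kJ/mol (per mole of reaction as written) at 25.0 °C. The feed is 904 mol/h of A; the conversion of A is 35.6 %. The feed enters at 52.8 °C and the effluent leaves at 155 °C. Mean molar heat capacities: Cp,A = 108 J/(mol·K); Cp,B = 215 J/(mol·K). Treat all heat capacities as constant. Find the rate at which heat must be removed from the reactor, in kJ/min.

Q_out = 79.2 kJ/min

Extent of reaction ξ = 0.356 × 904 / 2 = 160.91 mol/h
Reaction term: ξ·ΔH°_rxn = 160.91 × -91.4 = -14707 kJ/h
Sensible, feed 52.8→25 °C: -2714.2 kJ/h
Outlet flows (mol/h): A 582.18, B 160.91
Sensible, products 25→155 °C: 12671 kJ/h
Q = ΔH = -4750.3 kJ/h = -1.3195 kW
Heat removed = 79.171 kJ/min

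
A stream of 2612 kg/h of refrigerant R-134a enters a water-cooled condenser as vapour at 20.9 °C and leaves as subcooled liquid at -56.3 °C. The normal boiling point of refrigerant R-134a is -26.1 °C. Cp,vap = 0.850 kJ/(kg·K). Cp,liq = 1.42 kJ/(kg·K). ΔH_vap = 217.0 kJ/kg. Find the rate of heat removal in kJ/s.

vapour 20.9→-26.1 °C: -39.95 kJ/kg
condensation at -26.1 °C: -217 kJ/kg
liquid -26.1→-56.3 °C: -42.884 kJ/kg
Δh = -39.95 + -217 + -42.884 = -299.83 kJ/kg
Q = ṁ·Δh = 2612 kg/h × -299.83 kJ/kg = -783170 kJ/h
|Q| = 217.55 kW

Q_c = 218 kJ/s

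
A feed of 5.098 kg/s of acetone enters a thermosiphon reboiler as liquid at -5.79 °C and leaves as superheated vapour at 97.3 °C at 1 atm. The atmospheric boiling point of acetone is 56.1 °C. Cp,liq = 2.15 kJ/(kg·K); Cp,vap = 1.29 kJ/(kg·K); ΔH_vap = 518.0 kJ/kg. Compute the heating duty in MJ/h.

liquid -5.79→56.1 °C: 133.06 kJ/kg
vaporisation at 56.1 °C: 518 kJ/kg
vapour 56.1→97.3 °C: 53.148 kJ/kg
Δh = 133.06 + 518 + 53.148 = 704.21 kJ/kg
Q = ṁ·Δh = 5.098 kg/s × 704.21 kJ/kg = 3590.1 kJ/s
|Q| = 3590.1 kW = 12924 MJ/h

Q = 12900 MJ/h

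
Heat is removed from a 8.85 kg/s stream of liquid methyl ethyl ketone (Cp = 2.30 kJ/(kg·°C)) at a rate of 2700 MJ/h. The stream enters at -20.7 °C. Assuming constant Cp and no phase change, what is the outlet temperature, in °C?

T_out = -57.5 °C

Q = 2700 MJ/h = 750 kJ/s
ΔT = Q/(ṁ·Cp) = 750/(8.85×2.30) = 36.846 K
T_out = -20.7 − 36.846 = -57.546 °C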